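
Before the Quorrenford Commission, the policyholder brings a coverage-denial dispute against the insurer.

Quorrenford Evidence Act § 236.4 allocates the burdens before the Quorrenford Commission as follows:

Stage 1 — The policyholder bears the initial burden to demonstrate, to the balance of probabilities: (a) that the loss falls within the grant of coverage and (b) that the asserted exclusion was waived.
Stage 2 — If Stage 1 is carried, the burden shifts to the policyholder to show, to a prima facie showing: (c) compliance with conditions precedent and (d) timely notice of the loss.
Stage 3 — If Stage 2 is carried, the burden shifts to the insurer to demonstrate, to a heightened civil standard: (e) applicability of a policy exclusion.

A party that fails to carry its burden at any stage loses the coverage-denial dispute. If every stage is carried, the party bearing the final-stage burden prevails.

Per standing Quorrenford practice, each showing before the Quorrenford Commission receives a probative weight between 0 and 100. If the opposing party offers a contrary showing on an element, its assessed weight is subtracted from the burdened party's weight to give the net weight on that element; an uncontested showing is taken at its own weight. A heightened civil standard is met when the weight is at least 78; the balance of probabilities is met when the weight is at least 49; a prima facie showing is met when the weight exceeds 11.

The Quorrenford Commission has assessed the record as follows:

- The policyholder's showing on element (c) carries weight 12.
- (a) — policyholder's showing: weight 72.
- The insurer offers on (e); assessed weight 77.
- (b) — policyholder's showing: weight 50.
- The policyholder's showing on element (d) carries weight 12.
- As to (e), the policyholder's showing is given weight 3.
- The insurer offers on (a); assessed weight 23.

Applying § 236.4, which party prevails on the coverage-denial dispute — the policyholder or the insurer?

Stage 1 — burden on policyholder; standard: the balance of probabilities (weight is at least 49).
    (a): 72 − 23 = 49 ≥ 49 [met]
    (b): 50 ≥ 49 [met]
  Stage 1 is satisfied; the policyholder continues to bear the burden.
Stage 2 — burden on policyholder; standard: a prima facie showing (weight exceeds 11).
    (c): 12 > 11 [met]
    (d): 12 > 11 [met]
  Stage 2 is satisfied; the onus moves to the insurer.
Stage 3 — burden on insurer; standard: a heightened civil standard (weight is at least 78).
    (e): 77 − 3 = 74 < 78 [not met]
  Stage 3 not carried; the insurer fails its burden.
So the policyholder prevails.

policyholder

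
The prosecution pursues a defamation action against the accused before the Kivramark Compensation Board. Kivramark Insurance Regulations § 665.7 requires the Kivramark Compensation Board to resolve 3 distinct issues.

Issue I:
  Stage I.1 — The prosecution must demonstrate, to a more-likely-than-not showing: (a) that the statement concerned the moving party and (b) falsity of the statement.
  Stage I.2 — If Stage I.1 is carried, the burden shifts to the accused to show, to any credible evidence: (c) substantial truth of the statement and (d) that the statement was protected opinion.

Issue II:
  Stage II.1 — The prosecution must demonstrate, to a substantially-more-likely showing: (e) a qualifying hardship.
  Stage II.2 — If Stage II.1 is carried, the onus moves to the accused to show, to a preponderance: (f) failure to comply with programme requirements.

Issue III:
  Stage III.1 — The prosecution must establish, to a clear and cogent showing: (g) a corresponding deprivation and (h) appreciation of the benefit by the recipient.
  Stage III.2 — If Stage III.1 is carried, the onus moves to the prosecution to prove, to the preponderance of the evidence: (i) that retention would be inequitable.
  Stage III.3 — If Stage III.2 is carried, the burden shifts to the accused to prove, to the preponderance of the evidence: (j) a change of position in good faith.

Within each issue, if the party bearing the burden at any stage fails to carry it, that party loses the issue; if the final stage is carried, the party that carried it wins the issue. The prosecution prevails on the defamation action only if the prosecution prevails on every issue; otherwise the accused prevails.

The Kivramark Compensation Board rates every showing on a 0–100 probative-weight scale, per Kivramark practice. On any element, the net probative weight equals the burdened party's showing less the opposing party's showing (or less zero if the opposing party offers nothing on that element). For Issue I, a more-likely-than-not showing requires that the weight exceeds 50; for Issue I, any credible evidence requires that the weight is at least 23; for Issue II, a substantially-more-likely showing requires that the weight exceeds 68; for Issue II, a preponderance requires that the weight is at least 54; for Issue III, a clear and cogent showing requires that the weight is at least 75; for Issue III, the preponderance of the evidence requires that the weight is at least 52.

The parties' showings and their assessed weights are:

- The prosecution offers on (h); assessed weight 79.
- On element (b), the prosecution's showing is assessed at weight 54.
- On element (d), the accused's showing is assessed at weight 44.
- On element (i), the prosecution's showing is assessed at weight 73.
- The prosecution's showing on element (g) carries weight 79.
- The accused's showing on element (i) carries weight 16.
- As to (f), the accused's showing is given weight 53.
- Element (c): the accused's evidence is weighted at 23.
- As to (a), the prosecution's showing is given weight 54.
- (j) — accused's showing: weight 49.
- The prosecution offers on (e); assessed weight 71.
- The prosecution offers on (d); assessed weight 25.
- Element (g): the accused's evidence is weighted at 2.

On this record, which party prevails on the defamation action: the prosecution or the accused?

prosecution

— Issue I —
Stage I.1 (prosecution, a more-likely-than-not showing, weight exceeds 50): (a) 54 > 50 — meets; (b) 54 > 50 — meets.
  All elements met. The burden passes to the accused.
Stage I.2 (accused, any credible evidence, weight is at least 23): (c) 23 ≥ 23 — meets; (d) net 44−25=19 < 23 — fails.
  The accused does not carry Stage I.2.
The prosecution prevails on this issue.
— Issue II —
Stage II.1 — burden on prosecution; standard: a substantially-more-likely showing (weight exceeds 68).
    (e): 71 > 68 [met]
  All elements met. The burden passes to the accused.
Stage II.2 — burden on accused; standard: a preponderance (weight is at least 54).
    (f): 53 < 54 [not met]
  The accused does not carry Stage II.2.
The prosecution prevails on this issue.
— Issue III —
Stage III.1 (prosecution, a clear and cogent showing, weight is at least 75): (g) net 79−2=77 ≥ 75 — meets; (h) 79 ≥ 75 — meets.
  All elements met. The prosecution retains the burden for Stage III.2.
Stage III.2 (prosecution, the preponderance of the evidence, weight is at least 52): (i) net 73−16=57 ≥ 52 — meets.
  The prosecution carries Stage III.2; the accused now bears the burden.
Stage III.3 (accused, the preponderance of the evidence, weight is at least 52): (j) 49 < 52 — fails.
  The accused does not carry Stage III.3.
So the prosecution prevails on this issue.
Per-issue: Issue I → prosecution; Issue II → prosecution; Issue III → prosecution. The prosecution must prevail on every issue; overall, the prosecution prevails.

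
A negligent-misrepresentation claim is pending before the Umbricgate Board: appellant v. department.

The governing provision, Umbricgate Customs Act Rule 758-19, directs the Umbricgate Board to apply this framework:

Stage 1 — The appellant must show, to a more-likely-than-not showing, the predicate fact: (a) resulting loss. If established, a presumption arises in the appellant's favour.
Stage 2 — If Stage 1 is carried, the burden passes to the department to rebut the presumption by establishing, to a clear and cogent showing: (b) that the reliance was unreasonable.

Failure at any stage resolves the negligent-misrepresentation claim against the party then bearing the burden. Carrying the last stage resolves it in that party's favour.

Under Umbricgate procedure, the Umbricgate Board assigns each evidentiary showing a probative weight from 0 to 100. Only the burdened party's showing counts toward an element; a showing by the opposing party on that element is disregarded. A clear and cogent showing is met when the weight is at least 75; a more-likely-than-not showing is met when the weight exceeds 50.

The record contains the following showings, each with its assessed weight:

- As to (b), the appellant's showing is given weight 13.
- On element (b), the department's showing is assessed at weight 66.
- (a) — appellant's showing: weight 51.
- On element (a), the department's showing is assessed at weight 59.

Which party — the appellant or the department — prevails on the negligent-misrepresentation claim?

Stage 1 (appellant, a more-likely-than-not showing, weight exceeds 50): (a) 51 (department's 59 disregarded) > 50 — meets.
  Stage 1 carried; the burden shifts to the department.
Stage 2 (department, a clear and cogent showing, weight is at least 75): (b) 66 (appellant's 13 disregarded) < 75 — fails.
  The department does not carry Stage 2.
So the appellant prevails.

appellant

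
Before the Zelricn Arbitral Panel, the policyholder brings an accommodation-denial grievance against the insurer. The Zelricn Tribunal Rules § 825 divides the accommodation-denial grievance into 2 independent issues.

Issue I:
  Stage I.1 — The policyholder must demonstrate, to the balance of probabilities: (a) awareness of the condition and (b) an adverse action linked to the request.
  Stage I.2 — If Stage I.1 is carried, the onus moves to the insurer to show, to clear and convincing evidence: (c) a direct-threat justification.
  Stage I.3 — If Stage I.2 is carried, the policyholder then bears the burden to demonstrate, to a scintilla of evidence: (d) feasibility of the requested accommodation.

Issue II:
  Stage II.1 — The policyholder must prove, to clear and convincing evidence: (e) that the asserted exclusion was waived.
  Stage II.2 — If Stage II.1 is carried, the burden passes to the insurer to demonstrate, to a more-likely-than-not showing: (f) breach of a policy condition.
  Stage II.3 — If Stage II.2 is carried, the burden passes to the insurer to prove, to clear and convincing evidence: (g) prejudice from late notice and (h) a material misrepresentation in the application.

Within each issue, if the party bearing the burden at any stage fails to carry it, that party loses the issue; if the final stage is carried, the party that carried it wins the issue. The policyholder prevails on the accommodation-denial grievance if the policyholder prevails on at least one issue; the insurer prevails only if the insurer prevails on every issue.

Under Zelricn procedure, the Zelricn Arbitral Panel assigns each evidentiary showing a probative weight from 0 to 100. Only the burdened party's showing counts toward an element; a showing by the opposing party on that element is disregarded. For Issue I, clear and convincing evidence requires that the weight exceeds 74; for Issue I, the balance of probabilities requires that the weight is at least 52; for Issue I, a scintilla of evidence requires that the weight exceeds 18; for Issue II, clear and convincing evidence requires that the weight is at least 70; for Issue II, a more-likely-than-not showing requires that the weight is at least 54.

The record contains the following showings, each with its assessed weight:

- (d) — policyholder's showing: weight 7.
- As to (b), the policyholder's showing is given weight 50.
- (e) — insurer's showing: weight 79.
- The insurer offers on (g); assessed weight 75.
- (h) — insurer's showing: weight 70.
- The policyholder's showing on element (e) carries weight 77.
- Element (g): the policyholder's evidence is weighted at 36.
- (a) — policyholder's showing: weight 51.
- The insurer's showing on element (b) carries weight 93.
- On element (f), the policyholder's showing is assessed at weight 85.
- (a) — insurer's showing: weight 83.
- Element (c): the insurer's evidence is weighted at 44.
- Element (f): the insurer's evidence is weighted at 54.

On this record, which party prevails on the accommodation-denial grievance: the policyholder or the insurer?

insurer

— Issue I —
At Stage I.1 the policyholder must meet the balance of probabilities (weight is at least 52): on (a) the weight is 51 (the insurer's 83 is given no effect), < 52, so (a) does not meet the standard; on (b) the weight is 50 (the insurer's 93 is given no effect), which does not reach 52, so (b) does not meet the standard.
  Stage I.1 not carried; the policyholder fails its burden.
The analysis ends at Stage I.1; the insurer prevails on this issue.
— Issue II —
Stage II.1 — burden on policyholder; standard: clear and convincing evidence (weight is at least 70).
    (e): 77 (insurer's 79 disregarded) ≥ 70 [met]
  Stage II.1 is satisfied; the onus moves to the insurer.
Stage II.2 — burden on insurer; standard: a more-likely-than-not showing (weight is at least 54).
    (f): 54 (policyholder's 85 disregarded) ≥ 54 [met]
  Stage II.2 is satisfied; the insurer continues to bear the burden.
Stage II.3 — burden on insurer; standard: clear and convincing evidence (weight is at least 70).
    (g): 75 (policyholder's 36 disregarded) ≥ 70 [met]
    (h): 70 ≥ 70 [met]
  Stage II.3 carried; the final stage is satisfied.
All stages carried — the insurer prevails on this issue.
Per-issue: Issue I → insurer; Issue II → insurer. The policyholder must prevail on at least one issue; overall, the insurer prevails.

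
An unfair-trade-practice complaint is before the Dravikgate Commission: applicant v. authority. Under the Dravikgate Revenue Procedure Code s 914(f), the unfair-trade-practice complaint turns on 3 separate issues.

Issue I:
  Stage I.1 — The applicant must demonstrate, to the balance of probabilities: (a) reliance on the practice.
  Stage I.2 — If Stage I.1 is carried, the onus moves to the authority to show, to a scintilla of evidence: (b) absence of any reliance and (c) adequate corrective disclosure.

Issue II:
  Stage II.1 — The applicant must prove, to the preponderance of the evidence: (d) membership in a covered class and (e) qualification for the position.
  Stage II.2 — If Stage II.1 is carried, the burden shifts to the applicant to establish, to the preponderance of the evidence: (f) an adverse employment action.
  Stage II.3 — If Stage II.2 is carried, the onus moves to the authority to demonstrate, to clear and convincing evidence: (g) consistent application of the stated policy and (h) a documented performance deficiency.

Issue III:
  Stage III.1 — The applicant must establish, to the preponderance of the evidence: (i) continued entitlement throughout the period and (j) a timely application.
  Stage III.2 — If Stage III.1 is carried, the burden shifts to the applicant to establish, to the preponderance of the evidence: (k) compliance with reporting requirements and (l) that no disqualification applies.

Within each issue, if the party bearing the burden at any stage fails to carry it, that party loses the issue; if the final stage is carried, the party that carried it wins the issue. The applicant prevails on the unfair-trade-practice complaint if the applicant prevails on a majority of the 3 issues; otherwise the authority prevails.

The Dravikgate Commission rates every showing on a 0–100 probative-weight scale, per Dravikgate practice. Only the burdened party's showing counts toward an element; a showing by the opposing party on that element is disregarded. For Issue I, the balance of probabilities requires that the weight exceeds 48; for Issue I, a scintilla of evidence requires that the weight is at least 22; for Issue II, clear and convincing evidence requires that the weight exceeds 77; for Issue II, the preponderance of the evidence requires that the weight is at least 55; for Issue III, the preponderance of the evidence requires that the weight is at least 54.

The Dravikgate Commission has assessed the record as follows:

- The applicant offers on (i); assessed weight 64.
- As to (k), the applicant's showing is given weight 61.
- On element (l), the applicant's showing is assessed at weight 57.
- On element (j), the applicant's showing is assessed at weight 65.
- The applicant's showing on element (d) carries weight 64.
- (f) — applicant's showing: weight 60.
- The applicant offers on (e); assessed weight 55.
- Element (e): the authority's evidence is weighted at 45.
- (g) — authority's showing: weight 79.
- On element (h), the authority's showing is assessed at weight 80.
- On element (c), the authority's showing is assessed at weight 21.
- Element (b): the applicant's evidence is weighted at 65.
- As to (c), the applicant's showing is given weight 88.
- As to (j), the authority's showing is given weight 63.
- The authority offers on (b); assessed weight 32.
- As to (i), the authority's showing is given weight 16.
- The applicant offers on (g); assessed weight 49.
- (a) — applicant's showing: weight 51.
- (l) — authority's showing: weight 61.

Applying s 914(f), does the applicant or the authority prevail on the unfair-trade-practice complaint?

applicant

— Issue I —
Stage I.1 (applicant, the balance of probabilities, weight exceeds 48): (a) 51 > 48 — meets.
  Stage I.1 is satisfied; the onus moves to the authority.
Stage I.2 (authority, a scintilla of evidence, weight is at least 22): (b) 32 (applicant's 65 disregarded) ≥ 22 — meets; (c) 21 (applicant's 88 disregarded) < 22 — fails.
  The authority does not carry Stage I.2.
The applicant prevails on this issue.
— Issue II —
At Stage II.1 the applicant must meet the preponderance of the evidence (weight is at least 55): on (d) the weight is 64, ≥ 55, so (d) meets the standard; on (e) the weight is 55 (the authority's 45 is given no effect), ≥ 55, so (e) meets the standard.
  Stage II.1 is satisfied; the applicant continues to bear the burden.
At Stage II.2 the applicant must meet the preponderance of the evidence (weight is at least 55): on (f) the weight is 60, which does reach 55, so (f) meets the standard.
  The applicant carries Stage II.2; the authority now bears the burden.
At Stage II.3 the authority must meet clear and convincing evidence (weight exceeds 77): on (g) the weight is 79 (the applicant's 49 is given no effect), > 77, so (g) meets the standard; on (h) the weight is 80, which does exceed 77, so (h) meets the standard.
  Stage II.3 carried; the final stage is satisfied.
With every stage satisfied, the authority prevails on this issue.
— Issue III —
At Stage III.1 the applicant must meet the preponderance of the evidence (weight is at least 54): on (i) the weight is 64 (the authority's 16 is given no effect), which does reach 54, so (i) meets the standard; on (j) the weight is 65 (the authority's 63 is given no effect), which does reach 54, so (j) meets the standard.
  Stage III.1 carried; the burden remains with the applicant.
At Stage III.2 the applicant must meet the preponderance of the evidence (weight is at least 54): on (k) the weight is 61, ≥ 54, so (k) meets the standard; on (l) the weight is 57 (the authority's 61 is given no effect), which does reach 54, so (l) meets the standard.
  All elements met at the final stage.
With every stage satisfied, the applicant prevails on this issue.
Per-issue: Issue I → applicant; Issue II → authority; Issue III → applicant. The applicant must prevail on a majority of issues; overall, the applicant prevails.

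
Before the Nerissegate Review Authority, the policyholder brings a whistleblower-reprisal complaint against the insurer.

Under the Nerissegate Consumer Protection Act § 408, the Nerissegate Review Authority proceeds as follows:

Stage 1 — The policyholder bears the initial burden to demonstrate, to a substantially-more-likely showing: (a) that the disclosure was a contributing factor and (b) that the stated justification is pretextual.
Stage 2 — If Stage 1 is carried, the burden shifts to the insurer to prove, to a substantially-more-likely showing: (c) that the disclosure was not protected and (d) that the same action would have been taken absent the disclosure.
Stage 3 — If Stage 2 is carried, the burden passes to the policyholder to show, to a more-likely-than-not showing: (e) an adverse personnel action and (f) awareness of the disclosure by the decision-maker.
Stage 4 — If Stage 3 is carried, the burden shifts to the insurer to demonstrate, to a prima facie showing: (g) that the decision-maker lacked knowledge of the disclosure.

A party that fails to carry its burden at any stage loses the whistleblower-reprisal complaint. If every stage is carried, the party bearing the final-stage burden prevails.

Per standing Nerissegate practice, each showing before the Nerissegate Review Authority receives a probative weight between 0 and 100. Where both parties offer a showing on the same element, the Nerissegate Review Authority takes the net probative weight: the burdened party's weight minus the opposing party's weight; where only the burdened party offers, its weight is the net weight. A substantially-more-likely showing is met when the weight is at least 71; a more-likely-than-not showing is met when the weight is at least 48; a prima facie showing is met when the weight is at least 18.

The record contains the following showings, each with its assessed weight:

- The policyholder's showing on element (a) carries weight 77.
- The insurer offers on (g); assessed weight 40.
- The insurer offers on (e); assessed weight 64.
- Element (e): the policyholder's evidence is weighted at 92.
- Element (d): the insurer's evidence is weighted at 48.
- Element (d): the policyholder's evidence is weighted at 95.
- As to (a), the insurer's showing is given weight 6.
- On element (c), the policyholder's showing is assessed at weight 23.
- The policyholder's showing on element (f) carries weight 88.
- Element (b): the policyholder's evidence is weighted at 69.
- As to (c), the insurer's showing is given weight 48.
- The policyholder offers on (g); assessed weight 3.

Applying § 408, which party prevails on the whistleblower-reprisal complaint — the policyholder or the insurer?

At Stage 1 the policyholder must meet a substantially-more-likely showing (weight is at least 71): on (a) the weight is 77 less the opposing 6 gives net 71, which does reach 71, so (a) meets the standard; on (b) the weight is 69, < 71, so (b) does not meet the standard.
  Not every element is met, so the policyholder fails to carry Stage 1.
The analysis ends at Stage 1; the insurer prevails.

insurer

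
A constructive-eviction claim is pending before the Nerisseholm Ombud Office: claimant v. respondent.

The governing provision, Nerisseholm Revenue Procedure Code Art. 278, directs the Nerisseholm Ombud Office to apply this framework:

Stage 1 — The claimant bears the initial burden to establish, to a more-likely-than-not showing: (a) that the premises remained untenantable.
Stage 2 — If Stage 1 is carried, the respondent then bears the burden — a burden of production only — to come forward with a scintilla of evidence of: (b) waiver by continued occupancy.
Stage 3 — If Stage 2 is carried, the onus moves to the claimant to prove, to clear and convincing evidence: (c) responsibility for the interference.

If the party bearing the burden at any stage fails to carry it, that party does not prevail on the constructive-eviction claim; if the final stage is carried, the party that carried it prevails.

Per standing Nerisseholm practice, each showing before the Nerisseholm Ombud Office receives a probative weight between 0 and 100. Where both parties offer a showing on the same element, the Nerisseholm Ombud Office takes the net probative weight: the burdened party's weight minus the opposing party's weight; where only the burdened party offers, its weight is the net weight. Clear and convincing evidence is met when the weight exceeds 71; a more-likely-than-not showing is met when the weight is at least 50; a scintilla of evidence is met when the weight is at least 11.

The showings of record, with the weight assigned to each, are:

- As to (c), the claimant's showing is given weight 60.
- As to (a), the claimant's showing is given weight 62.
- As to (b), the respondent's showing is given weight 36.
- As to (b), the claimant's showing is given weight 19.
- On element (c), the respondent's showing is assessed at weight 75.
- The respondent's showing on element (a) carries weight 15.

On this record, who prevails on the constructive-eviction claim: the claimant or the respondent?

At Stage 1 the claimant must meet a more-likely-than-not showing (weight is at least 50): on (a) the weight is 62 less the opposing 15 gives net 47, which does not reach 50, so (a) does not meet the standard.
  Stage 1 not carried; the claimant fails its burden.
So the respondent prevails.

respondent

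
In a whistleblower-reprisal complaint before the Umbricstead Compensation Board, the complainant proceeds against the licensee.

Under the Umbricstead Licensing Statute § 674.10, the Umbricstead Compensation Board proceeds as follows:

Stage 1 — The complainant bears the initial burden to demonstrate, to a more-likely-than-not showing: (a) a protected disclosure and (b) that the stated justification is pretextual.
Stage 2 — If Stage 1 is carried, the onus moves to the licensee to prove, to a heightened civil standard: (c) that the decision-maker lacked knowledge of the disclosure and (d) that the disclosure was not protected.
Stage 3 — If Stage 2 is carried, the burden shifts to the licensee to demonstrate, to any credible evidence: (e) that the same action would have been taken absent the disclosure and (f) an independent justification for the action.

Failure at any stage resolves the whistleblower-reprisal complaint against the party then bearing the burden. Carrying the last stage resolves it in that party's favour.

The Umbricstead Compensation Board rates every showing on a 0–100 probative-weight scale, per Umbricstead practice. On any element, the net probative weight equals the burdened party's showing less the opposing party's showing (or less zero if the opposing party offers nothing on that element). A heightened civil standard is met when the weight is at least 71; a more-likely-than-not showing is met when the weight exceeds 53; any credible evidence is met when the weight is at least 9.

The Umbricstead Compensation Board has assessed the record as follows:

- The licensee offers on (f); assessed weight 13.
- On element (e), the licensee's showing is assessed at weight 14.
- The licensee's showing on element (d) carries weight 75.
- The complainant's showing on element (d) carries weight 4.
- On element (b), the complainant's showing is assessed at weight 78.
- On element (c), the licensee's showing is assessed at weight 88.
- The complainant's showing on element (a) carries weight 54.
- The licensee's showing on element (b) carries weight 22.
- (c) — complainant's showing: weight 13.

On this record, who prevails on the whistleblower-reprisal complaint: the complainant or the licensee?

At Stage 1 the complainant must meet a more-likely-than-not showing (weight exceeds 53): on (a) the weight is 54, > 53, so (a) meets the standard; on (b) the weight is 78 less the opposing 22 gives net 56, which does exceed 53, so (b) meets the standard.
  All elements met. The burden passes to the licensee.
At Stage 2 the licensee must meet a heightened civil standard (weight is at least 71): on (c) the weight is 88 less the opposing 13 gives net 75, which does reach 71, so (c) meets the standard; on (d) the weight is 75 less the opposing 4 gives net 71, ≥ 71, so (d) meets the standard.
  Stage 2 carried; the burden remains with the licensee.
At Stage 3 the licensee must meet any credible evidence (weight is at least 9): on (e) the weight is 14, ≥ 9, so (e) meets the standard; on (f) the weight is 13, ≥ 9, so (f) meets the standard.
  Stage 3 carried; the final stage is satisfied.
All stages carried — the licensee prevails.

licensee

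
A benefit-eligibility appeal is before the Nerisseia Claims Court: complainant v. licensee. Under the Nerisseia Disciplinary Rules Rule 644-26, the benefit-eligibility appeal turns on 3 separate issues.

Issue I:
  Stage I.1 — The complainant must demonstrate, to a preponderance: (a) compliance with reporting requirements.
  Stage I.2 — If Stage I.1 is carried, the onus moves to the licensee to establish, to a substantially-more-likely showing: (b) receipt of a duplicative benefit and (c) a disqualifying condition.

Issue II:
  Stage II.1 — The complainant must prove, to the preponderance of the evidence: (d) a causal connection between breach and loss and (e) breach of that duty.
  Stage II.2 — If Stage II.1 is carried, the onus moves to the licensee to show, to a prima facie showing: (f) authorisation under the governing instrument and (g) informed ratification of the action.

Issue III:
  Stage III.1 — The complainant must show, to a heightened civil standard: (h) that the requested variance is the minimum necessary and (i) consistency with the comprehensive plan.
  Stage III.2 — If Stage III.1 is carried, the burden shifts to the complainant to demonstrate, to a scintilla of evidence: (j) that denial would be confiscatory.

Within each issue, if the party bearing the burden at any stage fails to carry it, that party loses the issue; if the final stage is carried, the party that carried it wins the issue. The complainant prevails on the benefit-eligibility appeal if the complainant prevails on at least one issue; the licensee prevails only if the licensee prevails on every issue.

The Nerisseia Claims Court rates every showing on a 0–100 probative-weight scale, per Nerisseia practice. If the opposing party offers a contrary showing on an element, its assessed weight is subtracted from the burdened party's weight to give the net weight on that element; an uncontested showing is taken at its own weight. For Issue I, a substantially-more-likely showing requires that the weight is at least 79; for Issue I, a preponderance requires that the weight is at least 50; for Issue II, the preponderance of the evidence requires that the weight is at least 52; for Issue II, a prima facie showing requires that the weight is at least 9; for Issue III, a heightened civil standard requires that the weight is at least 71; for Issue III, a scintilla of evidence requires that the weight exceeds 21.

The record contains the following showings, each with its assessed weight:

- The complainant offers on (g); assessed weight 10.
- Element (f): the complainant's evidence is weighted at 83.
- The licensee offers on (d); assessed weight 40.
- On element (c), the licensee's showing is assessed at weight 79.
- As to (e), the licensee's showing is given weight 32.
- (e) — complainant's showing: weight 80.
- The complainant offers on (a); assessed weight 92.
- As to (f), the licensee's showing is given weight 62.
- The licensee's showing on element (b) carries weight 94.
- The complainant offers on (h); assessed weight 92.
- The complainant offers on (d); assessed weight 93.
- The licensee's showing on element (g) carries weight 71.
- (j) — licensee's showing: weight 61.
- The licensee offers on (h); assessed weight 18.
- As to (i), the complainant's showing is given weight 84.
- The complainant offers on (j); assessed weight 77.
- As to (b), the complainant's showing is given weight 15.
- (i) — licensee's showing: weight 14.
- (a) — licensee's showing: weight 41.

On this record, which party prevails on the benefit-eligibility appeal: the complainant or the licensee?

— Issue I —
Stage I.1 — burden on complainant; standard: a preponderance (weight is at least 50).
    (a): 92 − 41 = 51 ≥ 50 [met]
  All elements met. The burden passes to the licensee.
Stage I.2 — burden on licensee; standard: a substantially-more-likely showing (weight is at least 79).
    (b): 94 − 15 = 79 ≥ 79 [met]
    (c): 79 ≥ 79 [met]
  Stage I.2 carried; the final stage is satisfied.
All stages carried — the licensee prevails on this issue.
— Issue II —
Stage II.1 (complainant, the preponderance of the evidence, weight is at least 52): (d) net 93−40=53 ≥ 52 — meets; (e) net 80−32=48 < 52 — fails.
  The complainant does not carry Stage II.1.
So the licensee prevails on this issue.
— Issue III —
Stage III.1 (complainant, a heightened civil standard, weight is at least 71): (h) net 92−18=74 ≥ 71 — meets; (i) net 84−14=70 < 71 — fails.
  Stage III.1 not carried; the complainant fails its burden.
The analysis ends at Stage III.1; the licensee prevails on this issue.
Per-issue: Issue I → licensee; Issue II → licensee; Issue III → licensee. The complainant must prevail on at least one issue; overall, the licensee prevails.

licensee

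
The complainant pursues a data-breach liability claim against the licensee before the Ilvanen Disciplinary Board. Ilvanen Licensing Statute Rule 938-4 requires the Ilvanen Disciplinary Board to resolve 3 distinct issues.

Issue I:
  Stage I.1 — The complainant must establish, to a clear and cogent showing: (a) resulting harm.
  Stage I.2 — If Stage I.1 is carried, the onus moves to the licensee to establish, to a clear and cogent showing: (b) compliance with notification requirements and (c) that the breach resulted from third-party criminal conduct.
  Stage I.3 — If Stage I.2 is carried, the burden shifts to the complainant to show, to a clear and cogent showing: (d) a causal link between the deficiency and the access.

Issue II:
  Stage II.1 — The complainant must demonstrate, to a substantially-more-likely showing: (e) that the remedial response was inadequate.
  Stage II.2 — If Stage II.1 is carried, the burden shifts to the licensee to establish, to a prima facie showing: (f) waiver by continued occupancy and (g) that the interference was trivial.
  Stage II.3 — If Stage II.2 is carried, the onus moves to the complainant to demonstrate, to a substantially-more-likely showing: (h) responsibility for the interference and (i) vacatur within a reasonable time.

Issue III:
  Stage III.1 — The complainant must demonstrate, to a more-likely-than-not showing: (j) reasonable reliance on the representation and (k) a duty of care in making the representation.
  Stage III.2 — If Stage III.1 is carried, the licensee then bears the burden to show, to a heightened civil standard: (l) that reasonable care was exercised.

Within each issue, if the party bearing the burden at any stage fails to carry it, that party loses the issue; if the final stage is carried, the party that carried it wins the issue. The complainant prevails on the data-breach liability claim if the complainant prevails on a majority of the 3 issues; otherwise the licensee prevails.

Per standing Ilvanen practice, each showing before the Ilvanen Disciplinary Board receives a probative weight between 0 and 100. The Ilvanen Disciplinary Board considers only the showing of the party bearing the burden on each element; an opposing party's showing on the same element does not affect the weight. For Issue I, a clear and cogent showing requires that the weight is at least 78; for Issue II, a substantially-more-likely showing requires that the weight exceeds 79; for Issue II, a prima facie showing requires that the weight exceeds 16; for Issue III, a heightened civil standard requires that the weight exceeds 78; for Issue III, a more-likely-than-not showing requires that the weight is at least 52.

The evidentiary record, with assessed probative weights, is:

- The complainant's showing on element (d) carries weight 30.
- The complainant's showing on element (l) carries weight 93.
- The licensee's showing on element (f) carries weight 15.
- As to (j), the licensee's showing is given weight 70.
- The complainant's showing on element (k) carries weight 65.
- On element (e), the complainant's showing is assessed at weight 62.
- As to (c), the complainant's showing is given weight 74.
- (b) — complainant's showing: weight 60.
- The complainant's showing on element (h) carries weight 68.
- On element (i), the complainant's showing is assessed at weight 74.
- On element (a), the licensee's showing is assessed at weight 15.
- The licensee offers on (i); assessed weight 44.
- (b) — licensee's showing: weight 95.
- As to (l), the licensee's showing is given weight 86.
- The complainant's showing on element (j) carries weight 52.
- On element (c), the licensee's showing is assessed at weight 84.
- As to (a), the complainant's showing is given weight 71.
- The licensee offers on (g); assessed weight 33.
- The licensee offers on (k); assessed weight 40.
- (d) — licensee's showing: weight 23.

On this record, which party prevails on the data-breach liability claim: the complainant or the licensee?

— Issue I —
Stage I.1 — burden on complainant; standard: a clear and cogent showing (weight is at least 78).
    (a): 71 (licensee's 15 disregarded) < 78 [not met]
  Stage I.1 not carried; the complainant fails its burden.
The licensee prevails on this issue.
— Issue II —
At Stage II.1 the complainant must meet a substantially-more-likely showing (weight exceeds 79): on (e) the weight is 62, which does not exceed 79, so (e) does not meet the standard.
  The complainant does not carry Stage II.1.
So the licensee prevails on this issue.
— Issue III —
Stage III.1 (complainant, a more-likely-than-not showing, weight is at least 52): (j) 52 (licensee's 70 disregarded) ≥ 52 — meets; (k) 65 (licensee's 40 disregarded) ≥ 52 — meets.
  Stage III.1 is satisfied; the onus moves to the licensee.
Stage III.2 (licensee, a heightened civil standard, weight exceeds 78): (l) 86 (complainant's 93 disregarded) > 78 — meets.
  All elements met at the final stage.
With every stage satisfied, the licensee prevails on this issue.
Per-issue: Issue I → licensee; Issue II → licensee; Issue III → licensee. The complainant must prevail on a majority of issues; overall, the licensee prevails.

licensee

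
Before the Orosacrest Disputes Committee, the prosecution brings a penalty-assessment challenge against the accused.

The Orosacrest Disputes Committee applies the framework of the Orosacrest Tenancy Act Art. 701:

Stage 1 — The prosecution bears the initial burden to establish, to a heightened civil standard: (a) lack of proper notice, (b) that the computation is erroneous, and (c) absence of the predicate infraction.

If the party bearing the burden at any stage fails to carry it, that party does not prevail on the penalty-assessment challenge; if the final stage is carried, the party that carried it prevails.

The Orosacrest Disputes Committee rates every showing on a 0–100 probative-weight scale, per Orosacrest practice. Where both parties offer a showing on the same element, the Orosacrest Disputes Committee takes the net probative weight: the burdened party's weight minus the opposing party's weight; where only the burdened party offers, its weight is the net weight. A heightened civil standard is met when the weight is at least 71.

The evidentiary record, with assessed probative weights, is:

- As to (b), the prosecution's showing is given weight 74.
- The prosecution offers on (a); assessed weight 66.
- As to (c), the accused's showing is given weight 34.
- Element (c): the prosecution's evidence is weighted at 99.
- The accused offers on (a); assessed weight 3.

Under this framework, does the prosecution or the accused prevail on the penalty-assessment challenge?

At Stage 1 the prosecution must meet a heightened civil standard (weight is at least 71): on (a) the weight is 66 less the opposing 3 gives net 63, which does not reach 71, so (a) does not meet the standard; on (b) the weight is 74, which does reach 71, so (b) meets the standard; on (c) the weight is 99 less the opposing 34 gives net 65, < 71, so (c) does not meet the standard.
  Not every element is met, so the prosecution fails to carry Stage 1.
The accused prevails.

accused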